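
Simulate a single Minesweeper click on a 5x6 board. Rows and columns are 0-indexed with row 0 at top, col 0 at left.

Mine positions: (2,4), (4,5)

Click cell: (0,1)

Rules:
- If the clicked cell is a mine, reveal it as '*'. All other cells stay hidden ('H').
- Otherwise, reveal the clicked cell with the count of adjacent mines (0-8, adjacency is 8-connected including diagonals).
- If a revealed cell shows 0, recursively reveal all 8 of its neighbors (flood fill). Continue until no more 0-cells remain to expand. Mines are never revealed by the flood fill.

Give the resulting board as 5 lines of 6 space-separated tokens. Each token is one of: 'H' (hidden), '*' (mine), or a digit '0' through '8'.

0 0 0 0 0 0
0 0 0 1 1 1
0 0 0 1 H H
0 0 0 1 2 H
0 0 0 0 1 H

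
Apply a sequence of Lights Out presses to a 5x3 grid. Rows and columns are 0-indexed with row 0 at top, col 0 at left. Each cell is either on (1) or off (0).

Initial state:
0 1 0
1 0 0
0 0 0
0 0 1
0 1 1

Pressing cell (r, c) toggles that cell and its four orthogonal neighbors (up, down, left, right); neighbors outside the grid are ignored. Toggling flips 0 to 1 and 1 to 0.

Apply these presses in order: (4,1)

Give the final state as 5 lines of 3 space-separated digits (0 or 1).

Answer: 0 1 0
1 0 0
0 0 0
0 1 1
1 0 0

Derivation:
After press 1 at (4,1):
0 1 0
1 0 0
0 0 0
0 1 1
1 0 0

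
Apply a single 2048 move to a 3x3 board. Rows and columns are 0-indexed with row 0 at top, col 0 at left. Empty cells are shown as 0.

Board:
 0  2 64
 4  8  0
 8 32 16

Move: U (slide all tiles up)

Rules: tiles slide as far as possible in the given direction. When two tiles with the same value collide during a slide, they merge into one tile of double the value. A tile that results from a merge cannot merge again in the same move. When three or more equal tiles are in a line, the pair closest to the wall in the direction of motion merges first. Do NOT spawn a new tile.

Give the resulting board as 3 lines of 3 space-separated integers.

Slide up:
col 0: [0, 4, 8] -> [4, 8, 0]
col 1: [2, 8, 32] -> [2, 8, 32]
col 2: [64, 0, 16] -> [64, 16, 0]

Answer:  4  2 64
 8  8 16
 0 32  0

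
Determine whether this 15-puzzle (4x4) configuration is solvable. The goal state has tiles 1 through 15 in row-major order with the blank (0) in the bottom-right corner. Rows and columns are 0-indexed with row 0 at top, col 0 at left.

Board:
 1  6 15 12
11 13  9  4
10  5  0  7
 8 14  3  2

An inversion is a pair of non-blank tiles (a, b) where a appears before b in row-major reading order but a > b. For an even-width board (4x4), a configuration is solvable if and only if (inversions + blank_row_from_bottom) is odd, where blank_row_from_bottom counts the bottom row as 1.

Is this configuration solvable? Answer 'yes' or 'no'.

Answer: yes

Derivation:
Inversions: 63
Blank is in row 2 (0-indexed from top), which is row 2 counting from the bottom (bottom = 1).
63 + 2 = 65, which is odd, so the puzzle is solvable.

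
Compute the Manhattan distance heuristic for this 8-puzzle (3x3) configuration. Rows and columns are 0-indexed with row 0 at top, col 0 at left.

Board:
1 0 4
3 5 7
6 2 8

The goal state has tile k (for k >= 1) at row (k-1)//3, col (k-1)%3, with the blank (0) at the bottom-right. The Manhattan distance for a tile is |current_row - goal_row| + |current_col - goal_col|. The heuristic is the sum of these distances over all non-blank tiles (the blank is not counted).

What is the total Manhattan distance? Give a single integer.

Answer: 15

Derivation:
Tile 1: (0,0)->(0,0) = 0
Tile 4: (0,2)->(1,0) = 3
Tile 3: (1,0)->(0,2) = 3
Tile 5: (1,1)->(1,1) = 0
Tile 7: (1,2)->(2,0) = 3
Tile 6: (2,0)->(1,2) = 3
Tile 2: (2,1)->(0,1) = 2
Tile 8: (2,2)->(2,1) = 1
Sum: 0 + 3 + 3 + 0 + 3 + 3 + 2 + 1 = 15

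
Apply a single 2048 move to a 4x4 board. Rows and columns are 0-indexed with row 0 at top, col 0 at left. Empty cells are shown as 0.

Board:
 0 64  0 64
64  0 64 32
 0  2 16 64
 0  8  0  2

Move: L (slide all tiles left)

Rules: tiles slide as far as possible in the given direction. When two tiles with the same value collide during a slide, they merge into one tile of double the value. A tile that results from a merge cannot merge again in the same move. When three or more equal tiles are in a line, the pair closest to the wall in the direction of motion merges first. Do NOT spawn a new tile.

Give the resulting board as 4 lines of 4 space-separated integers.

Slide left:
row 0: [0, 64, 0, 64] -> [128, 0, 0, 0]
row 1: [64, 0, 64, 32] -> [128, 32, 0, 0]
row 2: [0, 2, 16, 64] -> [2, 16, 64, 0]
row 3: [0, 8, 0, 2] -> [8, 2, 0, 0]

Answer: 128   0   0   0
128  32   0   0
  2  16  64   0
  8   2   0   0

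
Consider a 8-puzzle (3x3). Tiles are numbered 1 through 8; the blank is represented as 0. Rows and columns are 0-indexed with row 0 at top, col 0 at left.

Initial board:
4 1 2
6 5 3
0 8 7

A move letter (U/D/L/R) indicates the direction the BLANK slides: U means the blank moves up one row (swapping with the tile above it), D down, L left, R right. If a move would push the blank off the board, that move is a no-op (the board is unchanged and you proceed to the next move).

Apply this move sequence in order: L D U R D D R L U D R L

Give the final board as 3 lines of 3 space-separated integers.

After move 1 (L):
4 1 2
6 5 3
0 8 7

After move 2 (D):
4 1 2
6 5 3
0 8 7

After move 3 (U):
4 1 2
0 5 3
6 8 7

After move 4 (R):
4 1 2
5 0 3
6 8 7

After move 5 (D):
4 1 2
5 8 3
6 0 7

After move 6 (D):
4 1 2
5 8 3
6 0 7

After move 7 (R):
4 1 2
5 8 3
6 7 0

After move 8 (L):
4 1 2
5 8 3
6 0 7

After move 9 (U):
4 1 2
5 0 3
6 8 7

After move 10 (D):
4 1 2
5 8 3
6 0 7

After move 11 (R):
4 1 2
5 8 3
6 7 0

After move 12 (L):
4 1 2
5 8 3
6 0 7

Answer: 4 1 2
5 8 3
6 0 7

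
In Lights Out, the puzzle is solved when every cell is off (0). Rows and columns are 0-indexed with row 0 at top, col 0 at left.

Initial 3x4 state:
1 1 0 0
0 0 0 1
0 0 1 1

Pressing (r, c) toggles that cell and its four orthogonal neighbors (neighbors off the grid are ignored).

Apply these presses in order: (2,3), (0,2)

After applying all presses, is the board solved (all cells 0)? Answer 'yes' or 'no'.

After press 1 at (2,3):
1 1 0 0
0 0 0 0
0 0 0 0

After press 2 at (0,2):
1 0 1 1
0 0 1 0
0 0 0 0

Lights still on: 4

Answer: no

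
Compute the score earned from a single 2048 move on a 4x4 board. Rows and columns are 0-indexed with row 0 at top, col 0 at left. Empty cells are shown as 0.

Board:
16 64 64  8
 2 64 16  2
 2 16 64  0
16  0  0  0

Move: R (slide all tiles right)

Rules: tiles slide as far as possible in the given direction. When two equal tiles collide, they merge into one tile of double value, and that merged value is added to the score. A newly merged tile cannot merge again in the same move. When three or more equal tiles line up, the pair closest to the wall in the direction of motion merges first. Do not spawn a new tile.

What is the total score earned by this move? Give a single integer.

Answer: 128

Derivation:
Slide right:
row 0: [16, 64, 64, 8] -> [0, 16, 128, 8]  score +128 (running 128)
row 1: [2, 64, 16, 2] -> [2, 64, 16, 2]  score +0 (running 128)
row 2: [2, 16, 64, 0] -> [0, 2, 16, 64]  score +0 (running 128)
row 3: [16, 0, 0, 0] -> [0, 0, 0, 16]  score +0 (running 128)
Board after move:
  0  16 128   8
  2  64  16   2
  0   2  16  64
  0   0   0  16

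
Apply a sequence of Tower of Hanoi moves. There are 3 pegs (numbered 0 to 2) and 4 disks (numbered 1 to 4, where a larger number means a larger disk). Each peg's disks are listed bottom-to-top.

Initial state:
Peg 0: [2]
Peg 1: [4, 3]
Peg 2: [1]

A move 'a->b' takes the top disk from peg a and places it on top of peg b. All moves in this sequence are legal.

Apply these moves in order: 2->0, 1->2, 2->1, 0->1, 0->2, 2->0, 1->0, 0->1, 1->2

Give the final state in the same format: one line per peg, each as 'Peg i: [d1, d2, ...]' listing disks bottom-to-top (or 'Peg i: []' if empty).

After move 1 (2->0):
Peg 0: [2, 1]
Peg 1: [4, 3]
Peg 2: []

After move 2 (1->2):
Peg 0: [2, 1]
Peg 1: [4]
Peg 2: [3]

After move 3 (2->1):
Peg 0: [2, 1]
Peg 1: [4, 3]
Peg 2: []

After move 4 (0->1):
Peg 0: [2]
Peg 1: [4, 3, 1]
Peg 2: []

After move 5 (0->2):
Peg 0: []
Peg 1: [4, 3, 1]
Peg 2: [2]

After move 6 (2->0):
Peg 0: [2]
Peg 1: [4, 3, 1]
Peg 2: []

After move 7 (1->0):
Peg 0: [2, 1]
Peg 1: [4, 3]
Peg 2: []

After move 8 (0->1):
Peg 0: [2]
Peg 1: [4, 3, 1]
Peg 2: []

After move 9 (1->2):
Peg 0: [2]
Peg 1: [4, 3]
Peg 2: [1]

Answer: Peg 0: [2]
Peg 1: [4, 3]
Peg 2: [1]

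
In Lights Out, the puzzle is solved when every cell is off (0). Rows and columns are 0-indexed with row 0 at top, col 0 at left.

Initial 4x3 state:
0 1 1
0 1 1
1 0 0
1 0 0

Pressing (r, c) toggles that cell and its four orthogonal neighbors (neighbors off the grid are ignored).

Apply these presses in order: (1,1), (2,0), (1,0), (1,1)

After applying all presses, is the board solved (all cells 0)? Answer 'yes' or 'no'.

Answer: no

Derivation:
After press 1 at (1,1):
0 0 1
1 0 0
1 1 0
1 0 0

After press 2 at (2,0):
0 0 1
0 0 0
0 0 0
0 0 0

After press 3 at (1,0):
1 0 1
1 1 0
1 0 0
0 0 0

After press 4 at (1,1):
1 1 1
0 0 1
1 1 0
0 0 0

Lights still on: 6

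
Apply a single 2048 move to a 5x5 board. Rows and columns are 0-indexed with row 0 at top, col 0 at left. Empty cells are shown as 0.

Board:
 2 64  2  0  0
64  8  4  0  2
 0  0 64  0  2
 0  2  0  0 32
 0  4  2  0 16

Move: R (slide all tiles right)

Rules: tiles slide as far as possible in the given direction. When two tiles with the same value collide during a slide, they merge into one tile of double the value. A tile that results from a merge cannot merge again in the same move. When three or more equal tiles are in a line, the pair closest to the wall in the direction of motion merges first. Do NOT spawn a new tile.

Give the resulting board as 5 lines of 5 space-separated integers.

Answer:  0  0  2 64  2
 0 64  8  4  2
 0  0  0 64  2
 0  0  0  2 32
 0  0  4  2 16

Derivation:
Slide right:
row 0: [2, 64, 2, 0, 0] -> [0, 0, 2, 64, 2]
row 1: [64, 8, 4, 0, 2] -> [0, 64, 8, 4, 2]
row 2: [0, 0, 64, 0, 2] -> [0, 0, 0, 64, 2]
row 3: [0, 2, 0, 0, 32] -> [0, 0, 0, 2, 32]
row 4: [0, 4, 2, 0, 16] -> [0, 0, 4, 2, 16]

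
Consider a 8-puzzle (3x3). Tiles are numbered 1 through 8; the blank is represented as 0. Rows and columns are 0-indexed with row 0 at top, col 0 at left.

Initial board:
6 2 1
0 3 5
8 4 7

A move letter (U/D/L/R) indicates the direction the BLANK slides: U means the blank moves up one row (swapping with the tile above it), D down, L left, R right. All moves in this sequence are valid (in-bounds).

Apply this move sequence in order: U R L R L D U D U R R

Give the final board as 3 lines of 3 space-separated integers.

After move 1 (U):
0 2 1
6 3 5
8 4 7

After move 2 (R):
2 0 1
6 3 5
8 4 7

After move 3 (L):
0 2 1
6 3 5
8 4 7

After move 4 (R):
2 0 1
6 3 5
8 4 7

After move 5 (L):
0 2 1
6 3 5
8 4 7

After move 6 (D):
6 2 1
0 3 5
8 4 7

After move 7 (U):
0 2 1
6 3 5
8 4 7

After move 8 (D):
6 2 1
0 3 5
8 4 7

After move 9 (U):
0 2 1
6 3 5
8 4 7

After move 10 (R):
2 0 1
6 3 5
8 4 7

After move 11 (R):
2 1 0
6 3 5
8 4 7

Answer: 2 1 0
6 3 5
8 4 7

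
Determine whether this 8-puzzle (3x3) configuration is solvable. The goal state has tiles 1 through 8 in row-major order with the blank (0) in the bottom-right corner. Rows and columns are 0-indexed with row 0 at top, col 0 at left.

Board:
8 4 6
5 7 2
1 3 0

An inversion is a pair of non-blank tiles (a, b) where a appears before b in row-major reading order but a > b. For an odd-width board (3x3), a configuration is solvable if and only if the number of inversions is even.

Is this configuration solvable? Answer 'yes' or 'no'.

Answer: no

Derivation:
Inversions (pairs i<j in row-major order where tile[i] > tile[j] > 0): 21
21 is odd, so the puzzle is not solvable.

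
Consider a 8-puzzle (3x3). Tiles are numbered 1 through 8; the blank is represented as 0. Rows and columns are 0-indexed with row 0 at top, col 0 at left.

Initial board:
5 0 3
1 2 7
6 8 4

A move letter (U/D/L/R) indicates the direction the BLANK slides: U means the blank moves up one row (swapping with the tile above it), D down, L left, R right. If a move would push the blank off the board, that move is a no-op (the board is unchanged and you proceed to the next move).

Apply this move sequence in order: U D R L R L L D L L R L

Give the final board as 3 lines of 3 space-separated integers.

Answer: 5 2 3
6 1 7
0 8 4

Derivation:
After move 1 (U):
5 0 3
1 2 7
6 8 4

After move 2 (D):
5 2 3
1 0 7
6 8 4

After move 3 (R):
5 2 3
1 7 0
6 8 4

After move 4 (L):
5 2 3
1 0 7
6 8 4

After move 5 (R):
5 2 3
1 7 0
6 8 4

After move 6 (L):
5 2 3
1 0 7
6 8 4

After move 7 (L):
5 2 3
0 1 7
6 8 4

After move 8 (D):
5 2 3
6 1 7
0 8 4

After move 9 (L):
5 2 3
6 1 7
0 8 4

After move 10 (L):
5 2 3
6 1 7
0 8 4

After move 11 (R):
5 2 3
6 1 7
8 0 4

After move 12 (L):
5 2 3
6 1 7
0 8 4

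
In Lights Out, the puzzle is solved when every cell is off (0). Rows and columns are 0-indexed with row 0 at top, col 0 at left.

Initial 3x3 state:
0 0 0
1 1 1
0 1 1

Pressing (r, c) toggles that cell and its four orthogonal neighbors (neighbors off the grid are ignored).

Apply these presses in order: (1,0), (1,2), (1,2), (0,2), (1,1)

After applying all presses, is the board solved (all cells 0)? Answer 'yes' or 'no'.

Answer: no

Derivation:
After press 1 at (1,0):
1 0 0
0 0 1
1 1 1

After press 2 at (1,2):
1 0 1
0 1 0
1 1 0

After press 3 at (1,2):
1 0 0
0 0 1
1 1 1

After press 4 at (0,2):
1 1 1
0 0 0
1 1 1

After press 5 at (1,1):
1 0 1
1 1 1
1 0 1

Lights still on: 7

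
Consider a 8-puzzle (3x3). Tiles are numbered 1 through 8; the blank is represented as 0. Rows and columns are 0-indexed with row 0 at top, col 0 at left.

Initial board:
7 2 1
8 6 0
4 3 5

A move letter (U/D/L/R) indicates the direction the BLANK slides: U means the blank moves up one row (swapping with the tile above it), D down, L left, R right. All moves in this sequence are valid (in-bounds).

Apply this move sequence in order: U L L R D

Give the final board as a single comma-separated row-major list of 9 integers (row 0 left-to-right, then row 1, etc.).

After move 1 (U):
7 2 0
8 6 1
4 3 5

After move 2 (L):
7 0 2
8 6 1
4 3 5

After move 3 (L):
0 7 2
8 6 1
4 3 5

After move 4 (R):
7 0 2
8 6 1
4 3 5

After move 5 (D):
7 6 2
8 0 1
4 3 5

Answer: 7, 6, 2, 8, 0, 1, 4, 3, 5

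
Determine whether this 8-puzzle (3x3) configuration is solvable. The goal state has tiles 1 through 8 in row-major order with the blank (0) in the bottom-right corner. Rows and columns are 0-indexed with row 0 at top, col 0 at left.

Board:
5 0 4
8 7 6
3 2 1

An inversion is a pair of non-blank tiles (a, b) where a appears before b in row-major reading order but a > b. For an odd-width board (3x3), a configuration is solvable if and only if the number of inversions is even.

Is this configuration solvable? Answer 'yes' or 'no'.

Answer: yes

Derivation:
Inversions (pairs i<j in row-major order where tile[i] > tile[j] > 0): 22
22 is even, so the puzzle is solvable.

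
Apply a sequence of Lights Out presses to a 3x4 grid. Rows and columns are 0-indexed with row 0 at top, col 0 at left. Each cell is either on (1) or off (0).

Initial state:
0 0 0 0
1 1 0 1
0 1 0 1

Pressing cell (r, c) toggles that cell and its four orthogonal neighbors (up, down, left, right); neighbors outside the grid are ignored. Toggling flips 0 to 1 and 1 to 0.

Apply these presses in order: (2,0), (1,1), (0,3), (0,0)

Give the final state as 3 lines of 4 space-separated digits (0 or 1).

After press 1 at (2,0):
0 0 0 0
0 1 0 1
1 0 0 1

After press 2 at (1,1):
0 1 0 0
1 0 1 1
1 1 0 1

After press 3 at (0,3):
0 1 1 1
1 0 1 0
1 1 0 1

After press 4 at (0,0):
1 0 1 1
0 0 1 0
1 1 0 1

Answer: 1 0 1 1
0 0 1 0
1 1 0 1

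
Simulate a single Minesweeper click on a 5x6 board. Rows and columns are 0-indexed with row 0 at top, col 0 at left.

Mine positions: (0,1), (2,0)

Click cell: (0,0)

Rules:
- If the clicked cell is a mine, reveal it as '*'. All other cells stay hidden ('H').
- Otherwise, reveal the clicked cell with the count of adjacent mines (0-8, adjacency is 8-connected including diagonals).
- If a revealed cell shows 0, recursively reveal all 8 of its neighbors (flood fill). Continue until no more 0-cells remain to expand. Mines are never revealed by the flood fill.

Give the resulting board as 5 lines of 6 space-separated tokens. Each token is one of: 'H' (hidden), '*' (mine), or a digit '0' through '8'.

1 H H H H H
H H H H H H
H H H H H H
H H H H H H
H H H H H H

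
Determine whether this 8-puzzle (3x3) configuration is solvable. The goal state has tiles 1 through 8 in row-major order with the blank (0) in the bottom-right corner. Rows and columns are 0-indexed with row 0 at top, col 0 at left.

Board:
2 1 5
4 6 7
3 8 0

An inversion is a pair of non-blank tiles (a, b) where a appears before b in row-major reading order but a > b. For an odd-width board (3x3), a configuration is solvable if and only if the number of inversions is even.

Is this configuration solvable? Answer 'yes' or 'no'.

Answer: yes

Derivation:
Inversions (pairs i<j in row-major order where tile[i] > tile[j] > 0): 6
6 is even, so the puzzle is solvable.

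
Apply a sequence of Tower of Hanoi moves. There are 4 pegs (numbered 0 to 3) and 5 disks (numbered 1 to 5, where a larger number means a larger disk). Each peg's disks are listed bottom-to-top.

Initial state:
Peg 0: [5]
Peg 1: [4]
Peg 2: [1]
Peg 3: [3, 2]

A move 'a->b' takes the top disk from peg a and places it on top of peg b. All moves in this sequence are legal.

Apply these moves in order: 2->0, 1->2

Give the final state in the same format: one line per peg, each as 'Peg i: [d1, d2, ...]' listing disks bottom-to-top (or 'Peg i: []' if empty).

After move 1 (2->0):
Peg 0: [5, 1]
Peg 1: [4]
Peg 2: []
Peg 3: [3, 2]

After move 2 (1->2):
Peg 0: [5, 1]
Peg 1: []
Peg 2: [4]
Peg 3: [3, 2]

Answer: Peg 0: [5, 1]
Peg 1: []
Peg 2: [4]
Peg 3: [3, 2]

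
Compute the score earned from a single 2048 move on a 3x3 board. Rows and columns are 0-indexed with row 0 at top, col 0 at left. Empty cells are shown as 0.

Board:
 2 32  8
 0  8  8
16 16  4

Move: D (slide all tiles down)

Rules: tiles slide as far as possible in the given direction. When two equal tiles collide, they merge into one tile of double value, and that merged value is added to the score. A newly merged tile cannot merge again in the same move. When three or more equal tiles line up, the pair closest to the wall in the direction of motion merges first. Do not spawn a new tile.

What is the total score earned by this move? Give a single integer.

Answer: 16

Derivation:
Slide down:
col 0: [2, 0, 16] -> [0, 2, 16]  score +0 (running 0)
col 1: [32, 8, 16] -> [32, 8, 16]  score +0 (running 0)
col 2: [8, 8, 4] -> [0, 16, 4]  score +16 (running 16)
Board after move:
 0 32  0
 2  8 16
16 16  4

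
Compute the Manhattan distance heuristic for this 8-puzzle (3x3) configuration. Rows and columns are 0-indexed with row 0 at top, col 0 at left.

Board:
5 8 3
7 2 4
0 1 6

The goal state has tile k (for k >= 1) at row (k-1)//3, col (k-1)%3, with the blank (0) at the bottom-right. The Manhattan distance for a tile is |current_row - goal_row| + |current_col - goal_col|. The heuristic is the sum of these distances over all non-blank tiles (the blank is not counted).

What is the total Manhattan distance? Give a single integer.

Tile 5: at (0,0), goal (1,1), distance |0-1|+|0-1| = 2
Tile 8: at (0,1), goal (2,1), distance |0-2|+|1-1| = 2
Tile 3: at (0,2), goal (0,2), distance |0-0|+|2-2| = 0
Tile 7: at (1,0), goal (2,0), distance |1-2|+|0-0| = 1
Tile 2: at (1,1), goal (0,1), distance |1-0|+|1-1| = 1
Tile 4: at (1,2), goal (1,0), distance |1-1|+|2-0| = 2
Tile 1: at (2,1), goal (0,0), distance |2-0|+|1-0| = 3
Tile 6: at (2,2), goal (1,2), distance |2-1|+|2-2| = 1
Sum: 2 + 2 + 0 + 1 + 1 + 2 + 3 + 1 = 12

Answer: 12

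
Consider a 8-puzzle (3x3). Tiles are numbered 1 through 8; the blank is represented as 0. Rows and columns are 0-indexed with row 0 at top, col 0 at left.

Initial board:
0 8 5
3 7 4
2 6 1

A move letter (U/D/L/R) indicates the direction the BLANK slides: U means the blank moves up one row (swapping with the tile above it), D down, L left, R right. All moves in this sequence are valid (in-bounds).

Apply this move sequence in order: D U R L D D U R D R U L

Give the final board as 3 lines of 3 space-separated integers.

Answer: 3 8 5
7 0 6
2 1 4

Derivation:
After move 1 (D):
3 8 5
0 7 4
2 6 1

After move 2 (U):
0 8 5
3 7 4
2 6 1

After move 3 (R):
8 0 5
3 7 4
2 6 1

After move 4 (L):
0 8 5
3 7 4
2 6 1

After move 5 (D):
3 8 5
0 7 4
2 6 1

After move 6 (D):
3 8 5
2 7 4
0 6 1

After move 7 (U):
3 8 5
0 7 4
2 6 1

After move 8 (R):
3 8 5
7 0 4
2 6 1

After move 9 (D):
3 8 5
7 6 4
2 0 1

After move 10 (R):
3 8 5
7 6 4
2 1 0

After move 11 (U):
3 8 5
7 6 0
2 1 4

After move 12 (L):
3 8 5
7 0 6
2 1 4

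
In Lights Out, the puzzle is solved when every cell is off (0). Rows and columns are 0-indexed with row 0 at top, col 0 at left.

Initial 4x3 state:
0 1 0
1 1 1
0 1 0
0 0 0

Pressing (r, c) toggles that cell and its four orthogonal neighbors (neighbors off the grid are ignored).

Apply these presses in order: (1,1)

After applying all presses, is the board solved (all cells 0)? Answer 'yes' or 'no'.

Answer: yes

Derivation:
After press 1 at (1,1):
0 0 0
0 0 0
0 0 0
0 0 0

Lights still on: 0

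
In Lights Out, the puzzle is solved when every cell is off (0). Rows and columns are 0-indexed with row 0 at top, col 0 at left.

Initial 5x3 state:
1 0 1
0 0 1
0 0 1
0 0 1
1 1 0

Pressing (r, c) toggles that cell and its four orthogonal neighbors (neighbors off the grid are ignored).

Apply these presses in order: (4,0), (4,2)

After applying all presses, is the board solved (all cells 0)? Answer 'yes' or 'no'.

After press 1 at (4,0):
1 0 1
0 0 1
0 0 1
1 0 1
0 0 0

After press 2 at (4,2):
1 0 1
0 0 1
0 0 1
1 0 0
0 1 1

Lights still on: 7

Answer: no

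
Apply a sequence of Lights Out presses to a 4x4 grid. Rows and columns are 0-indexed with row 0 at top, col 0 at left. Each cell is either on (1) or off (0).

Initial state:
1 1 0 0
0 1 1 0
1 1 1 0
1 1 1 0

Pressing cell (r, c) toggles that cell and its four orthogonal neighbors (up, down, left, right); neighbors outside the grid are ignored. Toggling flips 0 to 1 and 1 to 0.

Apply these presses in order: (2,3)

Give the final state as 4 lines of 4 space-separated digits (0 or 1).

After press 1 at (2,3):
1 1 0 0
0 1 1 1
1 1 0 1
1 1 1 1

Answer: 1 1 0 0
0 1 1 1
1 1 0 1
1 1 1 1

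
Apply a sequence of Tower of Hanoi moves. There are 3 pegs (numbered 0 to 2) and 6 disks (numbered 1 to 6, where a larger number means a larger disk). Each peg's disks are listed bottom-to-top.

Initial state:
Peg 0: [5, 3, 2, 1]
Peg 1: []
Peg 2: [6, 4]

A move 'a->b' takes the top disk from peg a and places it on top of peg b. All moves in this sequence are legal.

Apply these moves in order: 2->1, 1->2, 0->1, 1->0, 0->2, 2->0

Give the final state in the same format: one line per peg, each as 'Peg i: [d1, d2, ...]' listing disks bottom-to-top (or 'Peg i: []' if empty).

Answer: Peg 0: [5, 3, 2, 1]
Peg 1: []
Peg 2: [6, 4]

Derivation:
After move 1 (2->1):
Peg 0: [5, 3, 2, 1]
Peg 1: [4]
Peg 2: [6]

After move 2 (1->2):
Peg 0: [5, 3, 2, 1]
Peg 1: []
Peg 2: [6, 4]

After move 3 (0->1):
Peg 0: [5, 3, 2]
Peg 1: [1]
Peg 2: [6, 4]

After move 4 (1->0):
Peg 0: [5, 3, 2, 1]
Peg 1: []
Peg 2: [6, 4]

After move 5 (0->2):
Peg 0: [5, 3, 2]
Peg 1: []
Peg 2: [6, 4, 1]

After move 6 (2->0):
Peg 0: [5, 3, 2, 1]
Peg 1: []
Peg 2: [6, 4]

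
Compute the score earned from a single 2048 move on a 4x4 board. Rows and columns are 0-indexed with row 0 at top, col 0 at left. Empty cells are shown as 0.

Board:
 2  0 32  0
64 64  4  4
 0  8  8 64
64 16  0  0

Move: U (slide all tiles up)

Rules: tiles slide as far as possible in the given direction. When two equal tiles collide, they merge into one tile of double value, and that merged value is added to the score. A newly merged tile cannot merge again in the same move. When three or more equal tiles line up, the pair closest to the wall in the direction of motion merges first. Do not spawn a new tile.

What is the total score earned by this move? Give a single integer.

Answer: 128

Derivation:
Slide up:
col 0: [2, 64, 0, 64] -> [2, 128, 0, 0]  score +128 (running 128)
col 1: [0, 64, 8, 16] -> [64, 8, 16, 0]  score +0 (running 128)
col 2: [32, 4, 8, 0] -> [32, 4, 8, 0]  score +0 (running 128)
col 3: [0, 4, 64, 0] -> [4, 64, 0, 0]  score +0 (running 128)
Board after move:
  2  64  32   4
128   8   4  64
  0  16   8   0
  0   0   0   0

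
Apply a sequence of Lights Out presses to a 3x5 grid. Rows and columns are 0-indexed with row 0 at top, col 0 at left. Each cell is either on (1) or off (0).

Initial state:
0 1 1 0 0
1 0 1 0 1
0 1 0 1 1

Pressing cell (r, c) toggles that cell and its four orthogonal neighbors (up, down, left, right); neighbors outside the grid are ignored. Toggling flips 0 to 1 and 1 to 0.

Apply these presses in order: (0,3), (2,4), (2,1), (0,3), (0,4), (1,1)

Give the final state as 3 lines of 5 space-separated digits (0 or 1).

After press 1 at (0,3):
0 1 0 1 1
1 0 1 1 1
0 1 0 1 1

After press 2 at (2,4):
0 1 0 1 1
1 0 1 1 0
0 1 0 0 0

After press 3 at (2,1):
0 1 0 1 1
1 1 1 1 0
1 0 1 0 0

After press 4 at (0,3):
0 1 1 0 0
1 1 1 0 0
1 0 1 0 0

After press 5 at (0,4):
0 1 1 1 1
1 1 1 0 1
1 0 1 0 0

After press 6 at (1,1):
0 0 1 1 1
0 0 0 0 1
1 1 1 0 0

Answer: 0 0 1 1 1
0 0 0 0 1
1 1 1 0 0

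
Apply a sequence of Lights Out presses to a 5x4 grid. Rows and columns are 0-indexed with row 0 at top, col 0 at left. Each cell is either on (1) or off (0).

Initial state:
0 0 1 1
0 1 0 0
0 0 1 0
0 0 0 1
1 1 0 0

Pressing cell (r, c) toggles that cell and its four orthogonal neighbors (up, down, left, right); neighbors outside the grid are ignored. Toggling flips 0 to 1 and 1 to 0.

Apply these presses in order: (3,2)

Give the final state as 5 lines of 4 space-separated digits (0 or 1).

Answer: 0 0 1 1
0 1 0 0
0 0 0 0
0 1 1 0
1 1 1 0

Derivation:
After press 1 at (3,2):
0 0 1 1
0 1 0 0
0 0 0 0
0 1 1 0
1 1 1 0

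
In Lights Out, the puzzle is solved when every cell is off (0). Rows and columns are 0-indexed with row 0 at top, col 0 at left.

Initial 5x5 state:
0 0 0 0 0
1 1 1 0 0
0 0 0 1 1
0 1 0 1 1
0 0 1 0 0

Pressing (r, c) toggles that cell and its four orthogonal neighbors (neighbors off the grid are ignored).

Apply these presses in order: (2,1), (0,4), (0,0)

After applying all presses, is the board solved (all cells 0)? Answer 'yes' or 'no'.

After press 1 at (2,1):
0 0 0 0 0
1 0 1 0 0
1 1 1 1 1
0 0 0 1 1
0 0 1 0 0

After press 2 at (0,4):
0 0 0 1 1
1 0 1 0 1
1 1 1 1 1
0 0 0 1 1
0 0 1 0 0

After press 3 at (0,0):
1 1 0 1 1
0 0 1 0 1
1 1 1 1 1
0 0 0 1 1
0 0 1 0 0

Lights still on: 14

Answer: no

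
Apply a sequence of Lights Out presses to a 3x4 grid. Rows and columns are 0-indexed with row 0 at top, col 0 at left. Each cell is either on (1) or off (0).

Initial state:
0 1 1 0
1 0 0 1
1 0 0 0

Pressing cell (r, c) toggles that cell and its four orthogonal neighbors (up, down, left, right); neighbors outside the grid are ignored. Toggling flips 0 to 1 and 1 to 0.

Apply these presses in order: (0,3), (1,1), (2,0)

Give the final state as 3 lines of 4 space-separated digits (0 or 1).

Answer: 0 0 0 1
1 1 1 0
0 0 0 0

Derivation:
After press 1 at (0,3):
0 1 0 1
1 0 0 0
1 0 0 0

After press 2 at (1,1):
0 0 0 1
0 1 1 0
1 1 0 0

After press 3 at (2,0):
0 0 0 1
1 1 1 0
0 0 0 0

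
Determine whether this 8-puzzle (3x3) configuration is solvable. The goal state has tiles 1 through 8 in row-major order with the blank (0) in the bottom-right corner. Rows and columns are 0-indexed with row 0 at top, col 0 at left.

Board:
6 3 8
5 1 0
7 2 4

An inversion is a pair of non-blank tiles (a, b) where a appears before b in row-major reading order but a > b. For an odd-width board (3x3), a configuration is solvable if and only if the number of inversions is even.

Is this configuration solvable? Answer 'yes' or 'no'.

Inversions (pairs i<j in row-major order where tile[i] > tile[j] > 0): 17
17 is odd, so the puzzle is not solvable.

Answer: no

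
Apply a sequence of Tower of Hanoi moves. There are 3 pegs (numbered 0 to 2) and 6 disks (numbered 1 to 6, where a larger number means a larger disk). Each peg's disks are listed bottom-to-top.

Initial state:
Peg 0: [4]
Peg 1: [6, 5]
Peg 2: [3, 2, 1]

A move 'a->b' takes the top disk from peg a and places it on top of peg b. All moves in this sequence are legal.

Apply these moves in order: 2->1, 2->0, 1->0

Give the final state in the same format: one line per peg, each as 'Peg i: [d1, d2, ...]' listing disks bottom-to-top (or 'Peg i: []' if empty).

After move 1 (2->1):
Peg 0: [4]
Peg 1: [6, 5, 1]
Peg 2: [3, 2]

After move 2 (2->0):
Peg 0: [4, 2]
Peg 1: [6, 5, 1]
Peg 2: [3]

After move 3 (1->0):
Peg 0: [4, 2, 1]
Peg 1: [6, 5]
Peg 2: [3]

Answer: Peg 0: [4, 2, 1]
Peg 1: [6, 5]
Peg 2: [3]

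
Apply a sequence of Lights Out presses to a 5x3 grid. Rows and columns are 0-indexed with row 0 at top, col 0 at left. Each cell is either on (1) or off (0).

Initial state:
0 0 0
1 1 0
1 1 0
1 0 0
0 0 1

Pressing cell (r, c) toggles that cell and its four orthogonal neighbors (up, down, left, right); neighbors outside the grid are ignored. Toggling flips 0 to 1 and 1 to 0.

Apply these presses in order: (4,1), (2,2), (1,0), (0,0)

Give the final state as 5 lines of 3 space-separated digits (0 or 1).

After press 1 at (4,1):
0 0 0
1 1 0
1 1 0
1 1 0
1 1 0

After press 2 at (2,2):
0 0 0
1 1 1
1 0 1
1 1 1
1 1 0

After press 3 at (1,0):
1 0 0
0 0 1
0 0 1
1 1 1
1 1 0

After press 4 at (0,0):
0 1 0
1 0 1
0 0 1
1 1 1
1 1 0

Answer: 0 1 0
1 0 1
0 0 1
1 1 1
1 1 0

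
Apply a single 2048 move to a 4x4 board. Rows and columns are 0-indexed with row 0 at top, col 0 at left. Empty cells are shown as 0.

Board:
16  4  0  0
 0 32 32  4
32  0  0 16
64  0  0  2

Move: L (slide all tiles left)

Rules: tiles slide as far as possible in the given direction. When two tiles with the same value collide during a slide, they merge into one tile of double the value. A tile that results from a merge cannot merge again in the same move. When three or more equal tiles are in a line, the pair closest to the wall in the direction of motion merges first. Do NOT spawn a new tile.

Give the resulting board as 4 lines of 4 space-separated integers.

Slide left:
row 0: [16, 4, 0, 0] -> [16, 4, 0, 0]
row 1: [0, 32, 32, 4] -> [64, 4, 0, 0]
row 2: [32, 0, 0, 16] -> [32, 16, 0, 0]
row 3: [64, 0, 0, 2] -> [64, 2, 0, 0]

Answer: 16  4  0  0
64  4  0  0
32 16  0  0
64  2  0  0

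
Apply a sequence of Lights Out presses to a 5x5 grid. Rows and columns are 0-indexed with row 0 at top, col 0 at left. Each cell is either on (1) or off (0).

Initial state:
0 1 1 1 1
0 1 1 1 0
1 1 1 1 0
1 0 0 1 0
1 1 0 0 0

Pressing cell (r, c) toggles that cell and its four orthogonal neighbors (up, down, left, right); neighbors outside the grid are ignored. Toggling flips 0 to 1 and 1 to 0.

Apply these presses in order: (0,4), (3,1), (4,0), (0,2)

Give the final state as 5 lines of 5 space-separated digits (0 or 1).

Answer: 0 0 0 1 0
0 1 0 1 1
1 0 1 1 0
1 1 1 1 0
0 1 0 0 0

Derivation:
After press 1 at (0,4):
0 1 1 0 0
0 1 1 1 1
1 1 1 1 0
1 0 0 1 0
1 1 0 0 0

After press 2 at (3,1):
0 1 1 0 0
0 1 1 1 1
1 0 1 1 0
0 1 1 1 0
1 0 0 0 0

After press 3 at (4,0):
0 1 1 0 0
0 1 1 1 1
1 0 1 1 0
1 1 1 1 0
0 1 0 0 0

After press 4 at (0,2):
0 0 0 1 0
0 1 0 1 1
1 0 1 1 0
1 1 1 1 0
0 1 0 0 0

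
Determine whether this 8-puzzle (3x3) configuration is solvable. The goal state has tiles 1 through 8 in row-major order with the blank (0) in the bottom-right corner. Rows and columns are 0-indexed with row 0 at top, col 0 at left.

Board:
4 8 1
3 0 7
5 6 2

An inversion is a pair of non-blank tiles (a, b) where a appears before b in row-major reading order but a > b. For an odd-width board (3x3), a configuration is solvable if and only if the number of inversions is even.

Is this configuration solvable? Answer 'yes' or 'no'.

Answer: no

Derivation:
Inversions (pairs i<j in row-major order where tile[i] > tile[j] > 0): 15
15 is odd, so the puzzle is not solvable.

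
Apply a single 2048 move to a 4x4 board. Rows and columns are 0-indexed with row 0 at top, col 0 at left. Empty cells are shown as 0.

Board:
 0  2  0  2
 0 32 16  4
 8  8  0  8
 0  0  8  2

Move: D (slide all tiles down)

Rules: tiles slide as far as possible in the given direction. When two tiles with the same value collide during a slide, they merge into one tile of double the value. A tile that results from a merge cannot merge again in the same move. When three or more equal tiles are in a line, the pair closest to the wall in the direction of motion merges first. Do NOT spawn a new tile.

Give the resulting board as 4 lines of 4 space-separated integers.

Answer:  0  0  0  2
 0  2  0  4
 0 32 16  8
 8  8  8  2

Derivation:
Slide down:
col 0: [0, 0, 8, 0] -> [0, 0, 0, 8]
col 1: [2, 32, 8, 0] -> [0, 2, 32, 8]
col 2: [0, 16, 0, 8] -> [0, 0, 16, 8]
col 3: [2, 4, 8, 2] -> [2, 4, 8, 2]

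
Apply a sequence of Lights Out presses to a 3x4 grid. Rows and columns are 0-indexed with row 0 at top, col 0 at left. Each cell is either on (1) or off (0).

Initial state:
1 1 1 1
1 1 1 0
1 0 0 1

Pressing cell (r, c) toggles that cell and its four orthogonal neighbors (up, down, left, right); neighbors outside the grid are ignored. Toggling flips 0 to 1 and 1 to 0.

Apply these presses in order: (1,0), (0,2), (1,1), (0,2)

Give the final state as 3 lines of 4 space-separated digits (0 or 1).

After press 1 at (1,0):
0 1 1 1
0 0 1 0
0 0 0 1

After press 2 at (0,2):
0 0 0 0
0 0 0 0
0 0 0 1

After press 3 at (1,1):
0 1 0 0
1 1 1 0
0 1 0 1

After press 4 at (0,2):
0 0 1 1
1 1 0 0
0 1 0 1

Answer: 0 0 1 1
1 1 0 0
0 1 0 1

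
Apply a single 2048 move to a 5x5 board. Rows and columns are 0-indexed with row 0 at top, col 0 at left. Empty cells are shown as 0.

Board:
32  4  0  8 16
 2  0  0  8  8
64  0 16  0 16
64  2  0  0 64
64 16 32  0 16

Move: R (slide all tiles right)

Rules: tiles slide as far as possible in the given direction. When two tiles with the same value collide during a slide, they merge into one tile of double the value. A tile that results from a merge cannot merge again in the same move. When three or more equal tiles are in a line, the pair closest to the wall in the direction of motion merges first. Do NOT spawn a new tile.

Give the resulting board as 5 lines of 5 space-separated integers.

Slide right:
row 0: [32, 4, 0, 8, 16] -> [0, 32, 4, 8, 16]
row 1: [2, 0, 0, 8, 8] -> [0, 0, 0, 2, 16]
row 2: [64, 0, 16, 0, 16] -> [0, 0, 0, 64, 32]
row 3: [64, 2, 0, 0, 64] -> [0, 0, 64, 2, 64]
row 4: [64, 16, 32, 0, 16] -> [0, 64, 16, 32, 16]

Answer:  0 32  4  8 16
 0  0  0  2 16
 0  0  0 64 32
 0  0 64  2 64
 0 64 16 32 16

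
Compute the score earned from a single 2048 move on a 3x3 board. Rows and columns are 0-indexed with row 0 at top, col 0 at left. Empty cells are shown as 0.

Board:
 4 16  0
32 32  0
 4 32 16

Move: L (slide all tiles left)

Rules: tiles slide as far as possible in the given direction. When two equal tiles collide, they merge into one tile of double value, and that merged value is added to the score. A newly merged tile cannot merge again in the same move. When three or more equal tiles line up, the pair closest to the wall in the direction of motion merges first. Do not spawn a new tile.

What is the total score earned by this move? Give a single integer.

Slide left:
row 0: [4, 16, 0] -> [4, 16, 0]  score +0 (running 0)
row 1: [32, 32, 0] -> [64, 0, 0]  score +64 (running 64)
row 2: [4, 32, 16] -> [4, 32, 16]  score +0 (running 64)
Board after move:
 4 16  0
64  0  0
 4 32 16

Answer: 64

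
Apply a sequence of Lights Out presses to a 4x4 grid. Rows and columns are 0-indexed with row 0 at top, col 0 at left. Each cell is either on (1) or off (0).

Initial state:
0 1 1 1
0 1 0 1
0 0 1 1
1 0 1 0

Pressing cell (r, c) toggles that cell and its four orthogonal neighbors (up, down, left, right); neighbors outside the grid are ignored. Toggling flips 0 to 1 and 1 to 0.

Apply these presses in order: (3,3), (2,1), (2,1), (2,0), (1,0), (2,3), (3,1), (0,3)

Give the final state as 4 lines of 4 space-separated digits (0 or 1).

After press 1 at (3,3):
0 1 1 1
0 1 0 1
0 0 1 0
1 0 0 1

After press 2 at (2,1):
0 1 1 1
0 0 0 1
1 1 0 0
1 1 0 1

After press 3 at (2,1):
0 1 1 1
0 1 0 1
0 0 1 0
1 0 0 1

After press 4 at (2,0):
0 1 1 1
1 1 0 1
1 1 1 0
0 0 0 1

After press 5 at (1,0):
1 1 1 1
0 0 0 1
0 1 1 0
0 0 0 1

After press 6 at (2,3):
1 1 1 1
0 0 0 0
0 1 0 1
0 0 0 0

After press 7 at (3,1):
1 1 1 1
0 0 0 0
0 0 0 1
1 1 1 0

After press 8 at (0,3):
1 1 0 0
0 0 0 1
0 0 0 1
1 1 1 0

Answer: 1 1 0 0
0 0 0 1
0 0 0 1
1 1 1 0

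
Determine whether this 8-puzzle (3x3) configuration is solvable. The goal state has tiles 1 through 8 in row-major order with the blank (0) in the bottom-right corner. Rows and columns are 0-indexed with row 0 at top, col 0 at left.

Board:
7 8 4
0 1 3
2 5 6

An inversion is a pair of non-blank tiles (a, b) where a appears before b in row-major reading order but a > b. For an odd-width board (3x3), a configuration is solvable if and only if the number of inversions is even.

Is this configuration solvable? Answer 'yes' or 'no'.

Answer: yes

Derivation:
Inversions (pairs i<j in row-major order where tile[i] > tile[j] > 0): 16
16 is even, so the puzzle is solvable.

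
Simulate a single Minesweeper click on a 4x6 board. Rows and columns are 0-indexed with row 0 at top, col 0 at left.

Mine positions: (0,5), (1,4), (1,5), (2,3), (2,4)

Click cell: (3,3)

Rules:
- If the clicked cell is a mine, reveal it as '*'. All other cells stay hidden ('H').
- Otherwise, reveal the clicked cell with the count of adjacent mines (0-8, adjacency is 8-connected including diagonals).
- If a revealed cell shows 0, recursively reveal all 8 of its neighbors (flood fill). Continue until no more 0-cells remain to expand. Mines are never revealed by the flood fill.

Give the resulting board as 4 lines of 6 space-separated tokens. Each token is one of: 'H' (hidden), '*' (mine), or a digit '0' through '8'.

H H H H H H
H H H H H H
H H H H H H
H H H 2 H H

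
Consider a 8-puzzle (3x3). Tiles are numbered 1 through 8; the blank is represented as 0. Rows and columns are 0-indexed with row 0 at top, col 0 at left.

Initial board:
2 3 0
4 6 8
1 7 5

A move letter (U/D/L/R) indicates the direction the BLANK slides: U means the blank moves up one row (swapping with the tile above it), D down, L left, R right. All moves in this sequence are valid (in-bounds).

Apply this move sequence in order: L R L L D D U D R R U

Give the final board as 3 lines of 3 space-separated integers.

After move 1 (L):
2 0 3
4 6 8
1 7 5

After move 2 (R):
2 3 0
4 6 8
1 7 5

After move 3 (L):
2 0 3
4 6 8
1 7 5

After move 4 (L):
0 2 3
4 6 8
1 7 5

After move 5 (D):
4 2 3
0 6 8
1 7 5

After move 6 (D):
4 2 3
1 6 8
0 7 5

After move 7 (U):
4 2 3
0 6 8
1 7 5

After move 8 (D):
4 2 3
1 6 8
0 7 5

After move 9 (R):
4 2 3
1 6 8
7 0 5

After move 10 (R):
4 2 3
1 6 8
7 5 0

After move 11 (U):
4 2 3
1 6 0
7 5 8

Answer: 4 2 3
1 6 0
7 5 8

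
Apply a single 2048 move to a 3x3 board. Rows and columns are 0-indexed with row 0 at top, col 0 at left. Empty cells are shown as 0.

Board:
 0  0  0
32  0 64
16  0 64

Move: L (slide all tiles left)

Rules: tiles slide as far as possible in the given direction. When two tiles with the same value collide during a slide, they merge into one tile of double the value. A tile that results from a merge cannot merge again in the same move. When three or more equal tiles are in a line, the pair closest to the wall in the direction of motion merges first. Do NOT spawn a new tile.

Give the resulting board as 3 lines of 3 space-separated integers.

Answer:  0  0  0
32 64  0
16 64  0

Derivation:
Slide left:
row 0: [0, 0, 0] -> [0, 0, 0]
row 1: [32, 0, 64] -> [32, 64, 0]
row 2: [16, 0, 64] -> [16, 64, 0]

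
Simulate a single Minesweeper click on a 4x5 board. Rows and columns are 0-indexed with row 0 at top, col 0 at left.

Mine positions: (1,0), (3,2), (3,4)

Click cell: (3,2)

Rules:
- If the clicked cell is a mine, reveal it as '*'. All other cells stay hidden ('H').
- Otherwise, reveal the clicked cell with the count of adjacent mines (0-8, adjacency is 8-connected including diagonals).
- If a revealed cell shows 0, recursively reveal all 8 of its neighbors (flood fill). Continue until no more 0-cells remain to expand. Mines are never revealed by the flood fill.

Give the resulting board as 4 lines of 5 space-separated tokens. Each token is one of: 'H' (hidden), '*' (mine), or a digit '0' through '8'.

H H H H H
H H H H H
H H H H H
H H * H H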